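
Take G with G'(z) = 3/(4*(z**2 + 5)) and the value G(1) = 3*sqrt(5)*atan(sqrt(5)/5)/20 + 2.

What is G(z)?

G(z) = 3*sqrt(5)*atan(sqrt(5)*z/5)/20 + 2

A candidate passes only if d/dz[G] lands on the given G'(z) exactly.
A general antiderivative is 3*sqrt(5)*atan(sqrt(5)*z/5)/20 + C.
The condition gives C = 3*sqrt(5)*atan(sqrt(5)/5)/20 + 2 - (3*sqrt(5)*atan(sqrt(5)/5)/20) = 2.
So G(z) = 3*sqrt(5)*atan(sqrt(5)*z/5)/20 + 2.
Check: d/dz[3*sqrt(5)*atan(sqrt(5)*z/5)/20 + 2] = 3/(4*z**2 + 20), which equals G'(z).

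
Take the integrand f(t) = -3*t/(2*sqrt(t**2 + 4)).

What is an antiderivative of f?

The substitution u = t**2 + 4 works: f is exactly (dF/du)*(du/dt) for that inner function.
Check: d/dt[-3*sqrt(t**2 + 4)/2] = -3*t/(2*sqrt(t**2 + 4)) = f(t).

An antiderivative is F(t) = -3*sqrt(t**2 + 4)/2.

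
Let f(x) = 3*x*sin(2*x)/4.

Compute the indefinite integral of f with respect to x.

Check any antiderivative F(x) by computing F'(x) and comparing it with f(x).
Check: d/dx[-3*x*cos(2*x)/8 + 3*sin(2*x)/16] = 3*x*sin(2*x)/4 = f(x).

F(x) = -3*x*cos(2*x)/8 + 3*sin(2*x)/16 + C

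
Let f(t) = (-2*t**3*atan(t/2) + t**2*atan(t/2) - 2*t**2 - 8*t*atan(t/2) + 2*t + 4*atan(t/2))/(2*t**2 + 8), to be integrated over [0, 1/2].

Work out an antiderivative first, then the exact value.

f has the shape u'v + uv' for u = -t**2/2 + t/2 and v = atan(t/2) — it is the derivative of the product u*v.
F(t) = -t**2*atan(t/2)/2 + t*atan(t/2)/2 is an antiderivative of f.
Check: d/dt[-t**2*atan(t/2)/2 + t*atan(t/2)/2] = (-2*t**3*atan(t/2) + t**2*atan(t/2) - 2*t**2 - 8*t*atan(t/2) + 2*t + 4*atan(t/2))/(2*t**2 + 8) = f(t).
F(1/2) = atan(1/4)/8; F(0) = 0.
Integral = F(1/2) - F(0) = atan(1/4)/8.

Antiderivative: F(t) = -t**2*atan(t/2)/2 + t*atan(t/2)/2; value = atan(1/4)/8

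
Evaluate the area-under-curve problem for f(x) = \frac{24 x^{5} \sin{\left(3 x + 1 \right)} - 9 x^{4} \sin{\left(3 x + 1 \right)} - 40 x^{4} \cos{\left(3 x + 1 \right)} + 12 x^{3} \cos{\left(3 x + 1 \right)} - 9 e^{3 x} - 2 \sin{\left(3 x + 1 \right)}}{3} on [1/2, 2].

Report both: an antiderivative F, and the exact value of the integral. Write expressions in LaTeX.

Recover f(x) by differentiating a candidate F(x); any mismatch rules it out.
F(x) = - \frac{24 x^{5} \cos{\left(3 x + 1 \right)} - 9 x^{4} \cos{\left(3 x + 1 \right)} + 9 e^{3 x} - 2 \cos{\left(3 x + 1 \right)}}{9} is an antiderivative of f.
Check: d/dx[- \frac{24 x^{5} \cos{\left(3 x + 1 \right)} - 9 x^{4} \cos{\left(3 x + 1 \right)} + 9 e^{3 x} - 2 \cos{\left(3 x + 1 \right)}}{9}] = 8 x^{5} \sin{\left(3 x + 1 \right)} - 3 x^{4} \sin{\left(3 x + 1 \right)} - \frac{40 x^{4} \cos{\left(3 x + 1 \right)}}{3} + 4 x^{3} \cos{\left(3 x + 1 \right)} - 3 e^{3 x} - \frac{2 \sin{\left(3 x + 1 \right)}}{3}, which equals f(x).
F(2) = - e^{6} - \frac{622 \cos{\left(7 \right)}}{9}; F(1/2) = - e^{\frac{3}{2}} + \frac{29 \cos{\left(\frac{5}{2} \right)}}{144}.
Integral = F(2) - F(1/2) = - e^{6} - \frac{622 \cos{\left(7 \right)}}{9} - \frac{29 \cos{\left(\frac{5}{2} \right)}}{144} + e^{\frac{3}{2}}.

Antiderivative: F(x) = - \frac{24 x^{5} \cos{\left(3 x + 1 \right)} - 9 x^{4} \cos{\left(3 x + 1 \right)} + 9 e^{3 x} - 2 \cos{\left(3 x + 1 \right)}}{9}; value = - e^{6} - \frac{622 \cos{\left(7 \right)}}{9} - \frac{29 \cos{\left(\frac{5}{2} \right)}}{144} + e^{\frac{3}{2}}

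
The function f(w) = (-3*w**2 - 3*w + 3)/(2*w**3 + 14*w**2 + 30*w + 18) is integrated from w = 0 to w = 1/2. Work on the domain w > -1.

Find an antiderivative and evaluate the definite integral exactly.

Factor the denominator (2*(w + 1)*(w + 3)**2) and decompose: f = -15/(8*(w + 3)) + 15/(4*(w + 3)**2) + 3/(8*(w + 1)); each piece integrates to a log, atan, or power term.
F(w) = 3*(w*log(w + 1) - 5*w*log(w + 3) + 3*log(w + 1) - 15*log(w + 3) - 10)/(8*(w + 3)) is an antiderivative of f.
Check: d/dw[3*(w*log(w + 1) - 5*w*log(w + 3) + 3*log(w + 1) - 15*log(w + 3) - 10)/(8*(w + 3))] = (-3*w**2 - 3*w + 3)/(2*w**3 + 14*w**2 + 30*w + 18) = f(w).
F(1/2) = -15*log(7/2)/8 - 15/14 + 3*log(3/2)/8; F(0) = -15*log(3)/8 - 5/4.
Integral = F(1/2) - F(0) = -15*log(7/2)/8 + 3*log(3/2)/8 + 5/28 + 15*log(3)/8.

Antiderivative: F(w) = 3*(w*log(w + 1) - 5*w*log(w + 3) + 3*log(w + 1) - 15*log(w + 3) - 10)/(8*(w + 3)); value = -15*log(7/2)/8 + 3*log(3/2)/8 + 5/28 + 15*log(3)/8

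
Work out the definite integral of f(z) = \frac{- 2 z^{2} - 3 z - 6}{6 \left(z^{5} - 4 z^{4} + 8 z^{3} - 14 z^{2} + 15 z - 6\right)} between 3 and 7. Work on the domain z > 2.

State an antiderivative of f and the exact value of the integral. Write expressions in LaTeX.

The denominator factors as 6 \left(z - 2\right) \left(z - 1\right)^{2} \left(z^{2} + 3\right); partial fractions split f into directly integrable pieces: - \frac{5 z + 3}{112 \left(z^{2} + 3\right)} + \frac{25}{48 \left(z - 1\right)} + \frac{11}{24 \left(z - 1\right)^{2}} - \frac{10}{21 \left(z - 2\right)}.
F(z) = \frac{- 320 \left(z - 1\right) \log{\left(z - 2 \right)} + 350 \left(z - 1\right) \log{\left(z - 1 \right)} - 15 \left(z - 1\right) \log{\left(z^{2} + 3 \right)} - 6 \sqrt{3} \left(z - 1\right) \operatorname{atan}{\left(\frac{\sqrt{3} z}{3} \right)} - 308}{672 \left(z - 1\right)} is an antiderivative of f.
Check: d/dz[\frac{- 320 \left(z - 1\right) \log{\left(z - 2 \right)} + 350 \left(z - 1\right) \log{\left(z - 1 \right)} - 15 \left(z - 1\right) \log{\left(z^{2} + 3 \right)} - 6 \sqrt{3} \left(z - 1\right) \operatorname{atan}{\left(\frac{\sqrt{3} z}{3} \right)} - 308}{672 \left(z - 1\right)}] = \frac{- 2 z^{2} - 3 z - 6}{6 z^{5} - 24 z^{4} + 48 z^{3} - 84 z^{2} + 90 z - 36}, which equals f(z).
F(7) = - \frac{10 \log{\left(5 \right)}}{21} - \frac{5 \log{\left(52 \right)}}{224} - \frac{11}{144} - \frac{\sqrt{3} \operatorname{atan}{\left(\frac{7 \sqrt{3}}{3} \right)}}{112} + \frac{25 \log{\left(6 \right)}}{48}; F(3) = - \frac{11}{48} - \frac{5 \log{\left(12 \right)}}{224} - \frac{\sqrt{3} \pi}{336} + \frac{25 \log{\left(2 \right)}}{48}.
Integral = F(7) - F(3) = - \frac{10 \log{\left(5 \right)}}{21} - \frac{25 \log{\left(2 \right)}}{48} - \frac{5 \log{\left(52 \right)}}{224} - \frac{\sqrt{3} \operatorname{atan}{\left(\frac{7 \sqrt{3}}{3} \right)}}{112} + \frac{\sqrt{3} \pi}{336} + \frac{5 \log{\left(12 \right)}}{224} + \frac{11}{72} + \frac{25 \log{\left(6 \right)}}{48}.

Antiderivative: F(z) = \frac{- 320 \left(z - 1\right) \log{\left(z - 2 \right)} + 350 \left(z - 1\right) \log{\left(z - 1 \right)} - 15 \left(z - 1\right) \log{\left(z^{2} + 3 \right)} - 6 \sqrt{3} \left(z - 1\right) \operatorname{atan}{\left(\frac{\sqrt{3} z}{3} \right)} - 308}{672 \left(z - 1\right)}; value = - \frac{10 \log{\left(5 \right)}}{21} - \frac{25 \log{\left(2 \right)}}{48} - \frac{5 \log{\left(52 \right)}}{224} - \frac{\sqrt{3} \operatorname{atan}{\left(\frac{7 \sqrt{3}}{3} \right)}}{112} + \frac{\sqrt{3} \pi}{336} + \frac{5 \log{\left(12 \right)}}{224} + \frac{11}{72} + \frac{25 \log{\left(6 \right)}}{48}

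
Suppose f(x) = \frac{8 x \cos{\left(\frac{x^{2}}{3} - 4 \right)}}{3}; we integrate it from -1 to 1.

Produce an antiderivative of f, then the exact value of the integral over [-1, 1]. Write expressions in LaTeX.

The substitution u = \frac{x^{2}}{3} - 4 works: f is exactly (dF/du)*(du/dx) for that inner function.
F(x) = 4 \sin{\left(\frac{x^{2}}{3} - 4 \right)} is an antiderivative of f.
Check: d/dx[4 \sin{\left(\frac{x^{2}}{3} - 4 \right)}] = \frac{8 x \cos{\left(\frac{x^{2}}{3} - 4 \right)}}{3} = f(x).
F(1) = - 4 \sin{\left(\frac{11}{3} \right)}; F(-1) = - 4 \sin{\left(\frac{11}{3} \right)}.
Integral = F(1) - F(-1) = 0.

Antiderivative: F(x) = 4 \sin{\left(\frac{x^{2}}{3} - 4 \right)}; value = 0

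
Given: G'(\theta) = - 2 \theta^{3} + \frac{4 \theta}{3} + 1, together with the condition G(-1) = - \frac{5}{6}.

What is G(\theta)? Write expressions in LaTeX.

Integrate term by term and add the pieces.
A general antiderivative is - \frac{\theta^{4}}{2} + \frac{2 \theta^{2}}{3} + \theta + C.
The condition gives C = - \frac{5}{6} - (- \frac{5}{6}) = 0.
So G(\theta) = - \frac{\theta^{4}}{2} + \frac{2 \theta^{2}}{3} + \theta.
Check: d/d\theta[- \frac{\theta^{4}}{2} + \frac{2 \theta^{2}}{3} + \theta] = - 2 \theta^{3} + \frac{4 \theta}{3} + 1 = G'(\theta).

G(\theta) = - \frac{\theta^{4}}{2} + \frac{2 \theta^{2}}{3} + \theta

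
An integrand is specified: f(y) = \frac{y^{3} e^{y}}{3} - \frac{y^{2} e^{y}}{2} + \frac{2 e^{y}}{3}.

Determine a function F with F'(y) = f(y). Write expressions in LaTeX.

An antiderivative is F(y) = \frac{\left(2 y^{3} - 9 y^{2} + 18 y - 14\right) e^{y}}{6}.

f has the shape u'v + uv' for u = \frac{y^{3}}{3} - \frac{3 y^{2}}{2} + 3 y - \frac{7}{3} and v = e^{y} — it is the derivative of the product u*v.
Check: d/dy[\frac{\left(2 y^{3} - 9 y^{2} + 18 y - 14\right) e^{y}}{6}] = \frac{y^{3} e^{y}}{3} - \frac{y^{2} e^{y}}{2} + \frac{2 e^{y}}{3} = f(y).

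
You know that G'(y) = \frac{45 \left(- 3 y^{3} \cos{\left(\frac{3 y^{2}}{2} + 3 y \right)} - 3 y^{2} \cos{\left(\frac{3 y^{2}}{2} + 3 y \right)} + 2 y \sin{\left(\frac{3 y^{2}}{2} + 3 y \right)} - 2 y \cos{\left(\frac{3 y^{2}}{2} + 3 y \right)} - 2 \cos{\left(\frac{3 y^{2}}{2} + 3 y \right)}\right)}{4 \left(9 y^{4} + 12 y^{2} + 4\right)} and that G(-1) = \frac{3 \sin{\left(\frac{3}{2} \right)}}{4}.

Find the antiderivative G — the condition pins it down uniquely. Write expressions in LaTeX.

G'(y) has the shape u'v + uv' for u = - \frac{5}{2 \left(2 y^{2} + \frac{4}{3}\right)} and v = \sin{\left(\frac{3 y^{2}}{2} + 3 y \right)} — it is the derivative of the product u*v.
A general antiderivative is - \frac{5 \sin{\left(\frac{3 y^{2}}{2} + 3 y \right)}}{2 \left(2 y^{2} + \frac{4}{3}\right)} + C.
The condition gives C = \frac{3 \sin{\left(\frac{3}{2} \right)}}{4} - (\frac{3 \sin{\left(\frac{3}{2} \right)}}{4}) = 0.
So G(y) = - \frac{5 \sin{\left(\frac{3 y^{2}}{2} + 3 y \right)}}{4 y^{2} + \frac{8}{3}}.
Check: d/dy[- \frac{5 \sin{\left(\frac{3 y^{2}}{2} + 3 y \right)}}{4 y^{2} + \frac{8}{3}}] = \frac{- 135 y^{3} \cos{\left(\frac{3 y^{2}}{2} + 3 y \right)} - 135 y^{2} \cos{\left(\frac{3 y^{2}}{2} + 3 y \right)} + 90 y \sin{\left(\frac{3 y^{2}}{2} + 3 y \right)} - 90 y \cos{\left(\frac{3 y^{2}}{2} + 3 y \right)} - 90 \cos{\left(\frac{3 y^{2}}{2} + 3 y \right)}}{36 y^{4} + 48 y^{2} + 16}, which equals G'(y).

G(y) = - \frac{5 \sin{\left(\frac{3 y^{2}}{2} + 3 y \right)}}{4 y^{2} + \frac{8}{3}}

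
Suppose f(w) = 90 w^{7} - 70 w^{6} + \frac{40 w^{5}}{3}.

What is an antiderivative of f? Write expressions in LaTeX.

f has the shape u'v + uv' for u = \frac{5 w^{4}}{4} and v = \left(- 3 w^{2} + \frac{4 w}{3}\right)^{2} — it is the derivative of the product u*v.
Check: d/dw[\frac{5 w^{6} \left(9 w - 4\right)^{2}}{36}] = 90 w^{7} - 70 w^{6} + \frac{40 w^{5}}{3} = f(w).

An antiderivative is F(w) = \frac{5 w^{6} \left(9 w - 4\right)^{2}}{36}.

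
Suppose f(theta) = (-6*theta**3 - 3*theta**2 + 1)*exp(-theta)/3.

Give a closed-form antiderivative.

f has the shape u'v + uv' for u = 2*theta**3 + 7*theta**2 + 14*theta + 41/3 and v = exp(-theta) — it is the derivative of the product u*v.
Check: d/dtheta[(6*theta**3 + 21*theta**2 + 42*theta + 41)*exp(-theta)/3] = (-6*theta**3 - 3*theta**2 + 1)*exp(-theta)/3 = f(theta).

An antiderivative is F(theta) = (6*theta**3 + 21*theta**2 + 42*theta + 41)*exp(-theta)/3.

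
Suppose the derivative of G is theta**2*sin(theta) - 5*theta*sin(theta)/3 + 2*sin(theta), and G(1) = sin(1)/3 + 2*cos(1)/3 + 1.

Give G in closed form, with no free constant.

The integrand splits into summands that can be handled one at a time.
A general antiderivative is -theta**2*cos(theta) + 2*theta*sin(theta) + 5*theta*cos(theta)/3 - 5*sin(theta)/3 + C.
The condition gives C = sin(1)/3 + 2*cos(1)/3 + 1 - (sin(1)/3 + 2*cos(1)/3) = 1.
So G(theta) = -theta**2*cos(theta) + 2*theta*sin(theta) + 5*theta*cos(theta)/3 - 5*sin(theta)/3 + 1.
Check: d/dtheta[-theta**2*cos(theta) + 2*theta*sin(theta) + 5*theta*cos(theta)/3 - 5*sin(theta)/3 + 1] = theta**2*sin(theta) - 5*theta*sin(theta)/3 + 2*sin(theta) = G'(theta).

G(theta) = -theta**2*cos(theta) + 2*theta*sin(theta) + 5*theta*cos(theta)/3 - 5*sin(theta)/3 + 1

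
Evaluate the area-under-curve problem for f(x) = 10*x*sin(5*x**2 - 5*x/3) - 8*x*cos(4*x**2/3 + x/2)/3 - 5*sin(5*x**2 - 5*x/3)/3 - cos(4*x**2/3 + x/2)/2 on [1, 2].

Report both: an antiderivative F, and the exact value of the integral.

Antiderivative: F(x) = -sin(4*x**2/3 + x/2) - cos(5*x**2 - 5*x/3); value = cos(10/3) - sin(19/3) - cos(50/3) + sin(11/6)

The integrand splits into summands that can be handled one at a time.
F(x) = -sin(4*x**2/3 + x/2) - cos(5*x**2 - 5*x/3) is an antiderivative of f.
Check: d/dx[-sin(4*x**2/3 + x/2) - cos(5*x**2 - 5*x/3)] = 10*x*sin(5*x**2 - 5*x/3) - 8*x*cos(4*x**2/3 + x/2)/3 - 5*sin(5*x**2 - 5*x/3)/3 - cos(4*x**2/3 + x/2)/2 = f(x).
F(2) = -sin(19/3) - cos(50/3); F(1) = -sin(11/6) - cos(10/3).
Integral = F(2) - F(1) = cos(10/3) - sin(19/3) - cos(50/3) + sin(11/6).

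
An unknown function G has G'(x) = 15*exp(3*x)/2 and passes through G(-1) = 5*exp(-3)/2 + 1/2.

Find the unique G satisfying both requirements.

G(x) = 5*exp(3*x)/2 + 1/2

Differentiate the proposed G(x) back; it has to land on the given G'(x).
A general antiderivative is 5*exp(3*x)/2 + C.
The condition gives C = 5*exp(-3)/2 + 1/2 - (5*exp(-3)/2) = 1/2.
So G(x) = 5*exp(3*x)/2 + 1/2.
Check: d/dx[5*exp(3*x)/2 + 1/2] = 15*exp(3*x)/2 = G'(x).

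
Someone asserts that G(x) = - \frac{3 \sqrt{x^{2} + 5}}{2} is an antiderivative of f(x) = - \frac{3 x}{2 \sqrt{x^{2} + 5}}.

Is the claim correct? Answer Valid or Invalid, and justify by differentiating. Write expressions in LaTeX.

Valid - the claim checks out under differentiation.

d/dx[G] = - \frac{3 x}{2 \sqrt{x^{2} + 5}}
This equals f(x) exactly, so the claim holds.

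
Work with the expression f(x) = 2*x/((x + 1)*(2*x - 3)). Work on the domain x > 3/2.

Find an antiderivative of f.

An antiderivative is F(x) = (3*log(x - 3/2) + 2*log(x + 1))/5.

The denominator factors as (x + 1)*(2*x - 3); partial fractions split f into directly integrable pieces: 6/(5*(2*x - 3)) + 2/(5*(x + 1)).
Check: d/dx[(3*log(x - 3/2) + 2*log(x + 1))/5] = 2*x/(2*x**2 - x - 3), which equals f(x).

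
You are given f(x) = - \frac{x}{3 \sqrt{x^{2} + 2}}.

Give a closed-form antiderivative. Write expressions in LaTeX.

The substitution u = x^{2} + 2 works: f is exactly (dF/du)*(du/dx) for that inner function.
Check: d/dx[- \frac{\sqrt{x^{2} + 2}}{3}] = - \frac{x}{3 \sqrt{x^{2} + 2}} = f(x).

An antiderivative is F(x) = - \frac{\sqrt{x^{2} + 2}}{3}.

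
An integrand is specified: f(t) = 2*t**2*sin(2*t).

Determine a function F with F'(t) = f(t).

For F(t) to be correct the identity F'(t) - f(t) = 0 must hold.
Check: d/dt[(-2*t**2*cos(2*t) + 2*t*sin(2*t) + cos(2*t))/2] = 2*t**2*sin(2*t) = f(t).

An antiderivative is F(t) = (-2*t**2*cos(2*t) + 2*t*sin(2*t) + cos(2*t))/2.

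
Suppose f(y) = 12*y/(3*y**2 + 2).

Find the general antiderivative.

F(y) = 2*log(y**2 + 2/3) + C

The substitution u = y**2 + 2/3 works: f is exactly (dF/du)*(du/dy) for that inner function.
Check: d/dy[2*log(y**2 + 2/3)] = 12*y/(3*y**2 + 2) = f(y).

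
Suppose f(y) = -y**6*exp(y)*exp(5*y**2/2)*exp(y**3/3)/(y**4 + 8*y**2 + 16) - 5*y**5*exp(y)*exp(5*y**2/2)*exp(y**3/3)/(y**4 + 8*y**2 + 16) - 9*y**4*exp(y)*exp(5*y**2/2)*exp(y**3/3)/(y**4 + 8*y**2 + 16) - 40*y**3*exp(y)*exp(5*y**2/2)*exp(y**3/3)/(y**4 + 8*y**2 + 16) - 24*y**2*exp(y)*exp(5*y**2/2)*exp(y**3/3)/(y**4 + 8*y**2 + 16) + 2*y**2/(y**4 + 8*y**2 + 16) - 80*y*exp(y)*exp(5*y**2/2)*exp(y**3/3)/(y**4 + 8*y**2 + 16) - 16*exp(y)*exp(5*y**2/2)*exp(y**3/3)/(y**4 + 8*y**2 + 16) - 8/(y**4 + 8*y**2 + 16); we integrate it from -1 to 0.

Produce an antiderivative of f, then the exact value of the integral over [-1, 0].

Antiderivative: F(y) = -3*y/(3*y**2/2 + 6) - exp(y)*exp(5*y**2/2)*exp(y**3/3); value = -7/5 + exp(7/6)

Integrate term by term and add the pieces.
F(y) = -3*y/(3*y**2/2 + 6) - exp(y)*exp(5*y**2/2)*exp(y**3/3) is an antiderivative of f.
Check: d/dy[-3*y/(3*y**2/2 + 6) - exp(y)*exp(5*y**2/2)*exp(y**3/3)] = (-y**6*exp(y)*exp(5*y**2/2)*exp(y**3/3) - 5*y**5*exp(y)*exp(5*y**2/2)*exp(y**3/3) - 9*y**4*exp(y)*exp(5*y**2/2)*exp(y**3/3) - 40*y**3*exp(y)*exp(5*y**2/2)*exp(y**3/3) - 24*y**2*exp(y)*exp(5*y**2/2)*exp(y**3/3) + 2*y**2 - 80*y*exp(y)*exp(5*y**2/2)*exp(y**3/3) - 16*exp(y)*exp(5*y**2/2)*exp(y**3/3) - 8)/(y**4 + 8*y**2 + 16), which equals f(y).
F(0) = -1; F(-1) = 2/5 - exp(7/6).
Integral = F(0) - F(-1) = -7/5 + exp(7/6).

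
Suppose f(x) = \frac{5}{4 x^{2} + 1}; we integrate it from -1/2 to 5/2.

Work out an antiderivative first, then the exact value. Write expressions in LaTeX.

Antiderivative: F(x) = \frac{5 \operatorname{atan}{\left(2 x \right)}}{2}; value = \frac{5 \pi}{8} + \frac{5 \operatorname{atan}{\left(5 \right)}}{2}

A candidate is checked by its d/dx: the result must match f(x).
F(x) = \frac{5 \operatorname{atan}{\left(2 x \right)}}{2} is an antiderivative of f.
Check: d/dx[\frac{5 \operatorname{atan}{\left(2 x \right)}}{2}] = \frac{5}{4 x^{2} + 1} = f(x).
F(5/2) = \frac{5 \operatorname{atan}{\left(5 \right)}}{2}; F(-1/2) = - \frac{5 \pi}{8}.
Integral = F(5/2) - F(-1/2) = \frac{5 \pi}{8} + \frac{5 \operatorname{atan}{\left(5 \right)}}{2}.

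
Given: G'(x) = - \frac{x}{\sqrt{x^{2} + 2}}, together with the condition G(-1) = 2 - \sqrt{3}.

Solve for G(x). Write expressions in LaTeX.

G'(x) matches the chain-rule pattern g'(h)*h' with inner function h(x) = x^{2} + 2; substituting u = h(x) collapses the integral.
A general antiderivative is - \sqrt{x^{2} + 2} + C.
The condition gives C = 2 - \sqrt{3} - (- \sqrt{3}) = 2.
So G(x) = 2 - \sqrt{x^{2} + 2}.
Check: d/dx[2 - \sqrt{x^{2} + 2}] = - \frac{x}{\sqrt{x^{2} + 2}} = G'(x).

G(x) = 2 - \sqrt{x^{2} + 2}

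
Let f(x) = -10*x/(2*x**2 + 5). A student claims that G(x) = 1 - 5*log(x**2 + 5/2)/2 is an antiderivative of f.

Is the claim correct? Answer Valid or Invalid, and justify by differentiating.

Valid: G'(x) = f(x).

d/dx[G] = -10*x/(2*x**2 + 5)
This equals f(x) exactly, so the claim holds.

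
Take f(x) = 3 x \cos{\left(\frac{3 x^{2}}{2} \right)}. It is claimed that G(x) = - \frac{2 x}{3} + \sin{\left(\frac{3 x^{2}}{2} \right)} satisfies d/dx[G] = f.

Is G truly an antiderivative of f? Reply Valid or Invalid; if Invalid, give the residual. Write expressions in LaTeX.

d/dx[G] = 3 x \cos{\left(\frac{3 x^{2}}{2} \right)} - \frac{2}{3}
d/dx[G] - f(x) = - \frac{2}{3} != 0.

Invalid: d/dx[G] - f = - \frac{2}{3}, which is not 0.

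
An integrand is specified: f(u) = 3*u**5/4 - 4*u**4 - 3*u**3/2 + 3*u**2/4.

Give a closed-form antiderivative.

Integrate term by term and add the pieces.
Check: d/du[u**3*(5*u**3 - 32*u**2 - 15*u + 10)/40] = 3*u**5/4 - 4*u**4 - 3*u**3/2 + 3*u**2/4 = f(u).

An antiderivative is F(u) = u**3*(5*u**3 - 32*u**2 - 15*u + 10)/40.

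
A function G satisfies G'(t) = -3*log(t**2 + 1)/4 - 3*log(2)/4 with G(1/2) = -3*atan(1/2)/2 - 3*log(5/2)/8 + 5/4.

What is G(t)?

Recover the given G'(t) by differentiating a candidate G(t); any mismatch rules it out.
A general antiderivative is -3*t*log(2*t**2 + 2)/4 + 3*t/2 - 3*atan(t)/2 + C.
The condition gives C = -3*atan(1/2)/2 - 3*log(5/2)/8 + 5/4 - (-3*atan(1/2)/2 - 3*log(5/2)/8 + 3/4) = 1/2.
So G(t) = (-3*t*log(2*t**2 + 2) + 6*t - 6*atan(t) + 2)/4.
Check: d/dt[(-3*t*log(2*t**2 + 2) + 6*t - 6*atan(t) + 2)/4] = -3*log(t**2 + 1)/4 - 3*log(2)/4 = G'(t).

G(t) = (-3*t*log(2*t**2 + 2) + 6*t - 6*atan(t) + 2)/4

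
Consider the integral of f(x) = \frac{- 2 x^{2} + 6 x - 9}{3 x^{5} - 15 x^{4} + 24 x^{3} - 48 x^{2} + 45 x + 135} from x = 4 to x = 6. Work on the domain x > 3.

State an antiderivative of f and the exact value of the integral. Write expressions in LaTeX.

The denominator factors as 3 \left(x - 3\right)^{2} \left(x + 1\right) \left(x^{2} + 5\right); partial fractions split f into directly integrable pieces: \frac{103 x - 13}{1764 \left(x^{2} + 5\right)} - \frac{17}{288 \left(x + 1\right)} + \frac{1}{1568 \left(x - 3\right)} - \frac{3}{56 \left(x - 3\right)^{2}}.
F(x) = \frac{45 \left(x - 3\right) \log{\left(x - 3 \right)} - 4165 \left(x - 3\right) \log{\left(x + 1 \right)} + 2060 \left(x - 3\right) \log{\left(x^{2} + 5 \right)} - 104 \sqrt{5} \left(x - 3\right) \operatorname{atan}{\left(\frac{\sqrt{5} x}{5} \right)} + 3780}{70560 \left(x - 3\right)} is an antiderivative of f.
Check: d/dx[\frac{45 \left(x - 3\right) \log{\left(x - 3 \right)} - 4165 \left(x - 3\right) \log{\left(x + 1 \right)} + 2060 \left(x - 3\right) \log{\left(x^{2} + 5 \right)} - 104 \sqrt{5} \left(x - 3\right) \operatorname{atan}{\left(\frac{\sqrt{5} x}{5} \right)} + 3780}{70560 \left(x - 3\right)}] = \frac{- 2 x^{2} + 6 x - 9}{3 x^{5} - 15 x^{4} + 24 x^{3} - 48 x^{2} + 45 x + 135} = f(x).
F(6) = - \frac{17 \log{\left(7 \right)}}{288} - \frac{13 \sqrt{5} \operatorname{atan}{\left(\frac{6 \sqrt{5}}{5} \right)}}{8820} + \frac{\log{\left(3 \right)}}{1568} + \frac{1}{56} + \frac{103 \log{\left(41 \right)}}{3528}; F(4) = - \frac{17 \log{\left(5 \right)}}{288} - \frac{13 \sqrt{5} \operatorname{atan}{\left(\frac{4 \sqrt{5}}{5} \right)}}{8820} + \frac{3}{56} + \frac{103 \log{\left(21 \right)}}{3528}.
Integral = F(6) - F(4) = - \frac{17 \log{\left(7 \right)}}{288} - \frac{103 \log{\left(21 \right)}}{3528} - \frac{1}{28} - \frac{13 \sqrt{5} \operatorname{atan}{\left(\frac{6 \sqrt{5}}{5} \right)}}{8820} + \frac{\log{\left(3 \right)}}{1568} + \frac{13 \sqrt{5} \operatorname{atan}{\left(\frac{4 \sqrt{5}}{5} \right)}}{8820} + \frac{17 \log{\left(5 \right)}}{288} + \frac{103 \log{\left(41 \right)}}{3528}.

Antiderivative: F(x) = \frac{45 \left(x - 3\right) \log{\left(x - 3 \right)} - 4165 \left(x - 3\right) \log{\left(x + 1 \right)} + 2060 \left(x - 3\right) \log{\left(x^{2} + 5 \right)} - 104 \sqrt{5} \left(x - 3\right) \operatorname{atan}{\left(\frac{\sqrt{5} x}{5} \right)} + 3780}{70560 \left(x - 3\right)}; value = - \frac{17 \log{\left(7 \right)}}{288} - \frac{103 \log{\left(21 \right)}}{3528} - \frac{1}{28} - \frac{13 \sqrt{5} \operatorname{atan}{\left(\frac{6 \sqrt{5}}{5} \right)}}{8820} + \frac{\log{\left(3 \right)}}{1568} + \frac{13 \sqrt{5} \operatorname{atan}{\left(\frac{4 \sqrt{5}}{5} \right)}}{8820} + \frac{17 \log{\left(5 \right)}}{288} + \frac{103 \log{\left(41 \right)}}{3528}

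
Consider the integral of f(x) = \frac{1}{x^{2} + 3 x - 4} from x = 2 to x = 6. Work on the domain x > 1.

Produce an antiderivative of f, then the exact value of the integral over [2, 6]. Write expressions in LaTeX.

Factor the denominator (\left(x - 1\right) \left(x + 4\right)) and decompose: f = - \frac{1}{5 \left(x + 4\right)} + \frac{1}{5 \left(x - 1\right)}; each piece integrates to a log, atan, or power term.
F(x) = \frac{\log{\left(x - 1 \right)}}{5} - \frac{\log{\left(x + 4 \right)}}{5} is an antiderivative of f.
Check: d/dx[\frac{\log{\left(x - 1 \right)}}{5} - \frac{\log{\left(x + 4 \right)}}{5}] = \frac{1}{x^{2} + 3 x - 4} = f(x).
F(6) = - \frac{\log{\left(10 \right)}}{5} + \frac{\log{\left(5 \right)}}{5}; F(2) = - \frac{\log{\left(6 \right)}}{5}.
Integral = F(6) - F(2) = - \frac{\log{\left(10 \right)}}{5} + \frac{\log{\left(5 \right)}}{5} + \frac{\log{\left(6 \right)}}{5}.

Antiderivative: F(x) = \frac{\log{\left(x - 1 \right)}}{5} - \frac{\log{\left(x + 4 \right)}}{5}; value = - \frac{\log{\left(10 \right)}}{5} + \frac{\log{\left(5 \right)}}{5} + \frac{\log{\left(6 \right)}}{5}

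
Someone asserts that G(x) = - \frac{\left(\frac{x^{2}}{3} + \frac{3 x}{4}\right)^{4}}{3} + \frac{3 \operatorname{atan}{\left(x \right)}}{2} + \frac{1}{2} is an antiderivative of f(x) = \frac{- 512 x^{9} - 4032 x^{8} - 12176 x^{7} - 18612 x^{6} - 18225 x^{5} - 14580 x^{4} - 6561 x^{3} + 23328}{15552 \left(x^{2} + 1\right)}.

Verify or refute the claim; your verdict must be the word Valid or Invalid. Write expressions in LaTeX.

d/dx[G] = \frac{- 512 x^{9} - 4032 x^{8} - 12176 x^{7} - 18612 x^{6} - 18225 x^{5} - 14580 x^{4} - 6561 x^{3} + 23328}{15552 x^{2} + 15552}
This equals f(x) exactly, so the claim holds.

Valid - differentiating G returns exactly f.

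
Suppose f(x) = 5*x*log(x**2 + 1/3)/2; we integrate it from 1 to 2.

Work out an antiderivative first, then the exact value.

A first test for any F(x): its x-derivative must equal f(x) identically.
F(x) = 5*x**2*log(x**2 + 1/3)/4 - 5*x**2/4 + 5*log(3*x**2 + 1)/12 is an antiderivative of f.
Check: d/dx[5*x**2*log(x**2 + 1/3)/4 - 5*x**2/4 + 5*log(3*x**2 + 1)/12] = 5*x*log(x**2 + 1/3)/2 = f(x).
F(2) = -5 + 5*log(13)/12 + 5*log(13/3); F(1) = -5/4 + 5*log(4/3)/4 + 5*log(4)/12.
Integral = F(2) - F(1) = -15/4 - 5*log(4)/12 - 5*log(4/3)/4 + 5*log(13)/12 + 5*log(13/3).

Antiderivative: F(x) = 5*x**2*log(x**2 + 1/3)/4 - 5*x**2/4 + 5*log(3*x**2 + 1)/12; value = -15/4 - 5*log(4)/12 - 5*log(4/3)/4 + 5*log(13)/12 + 5*log(13/3)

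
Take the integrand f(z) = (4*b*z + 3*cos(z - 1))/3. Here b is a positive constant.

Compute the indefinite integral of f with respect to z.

F(z) = 2*b*z**2/3 + sin(z - 1) + C

For F(z) to be correct the identity F'(z) - f(z) = 0 must hold.
Check: d/dz[2*b*z**2/3 + sin(z - 1)] = 4*b*z/3 + cos(z - 1), which equals f(z).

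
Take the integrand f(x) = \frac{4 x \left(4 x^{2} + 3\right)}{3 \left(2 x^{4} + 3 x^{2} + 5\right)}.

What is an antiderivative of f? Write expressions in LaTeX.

An antiderivative is F(x) = \frac{2 \log{\left(\frac{2 x^{4}}{3} + x^{2} + \frac{5}{3} \right)}}{3}.

The substitution u = \frac{2 x^{4}}{3} + x^{2} + \frac{5}{3} works: f is exactly (dF/du)*(du/dx) for that inner function.
Check: d/dx[\frac{2 \log{\left(\frac{2 x^{4}}{3} + x^{2} + \frac{5}{3} \right)}}{3}] = \frac{16 x^{3} + 12 x}{6 x^{4} + 9 x^{2} + 15}, which equals f(x).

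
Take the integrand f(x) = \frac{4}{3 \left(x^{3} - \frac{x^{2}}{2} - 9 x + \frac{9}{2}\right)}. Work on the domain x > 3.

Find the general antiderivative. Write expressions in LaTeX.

F(x) = \frac{4 \log{\left(x - 3 \right)}}{45} - \frac{16 \log{\left(x - \frac{1}{2} \right)}}{105} + \frac{4 \log{\left(x + 3 \right)}}{63} + C

Factor the denominator (3 \left(x - 3\right) \left(x + 3\right) \left(2 x - 1\right)) and decompose: f = - \frac{32}{105 \left(2 x - 1\right)} + \frac{4}{63 \left(x + 3\right)} + \frac{4}{45 \left(x - 3\right)}; each piece integrates to a log, atan, or power term.
Check: d/dx[\frac{4 \log{\left(x - 3 \right)}}{45} - \frac{16 \log{\left(x - \frac{1}{2} \right)}}{105} + \frac{4 \log{\left(x + 3 \right)}}{63}] = \frac{8}{6 x^{3} - 3 x^{2} - 54 x + 27}, which equals f(x).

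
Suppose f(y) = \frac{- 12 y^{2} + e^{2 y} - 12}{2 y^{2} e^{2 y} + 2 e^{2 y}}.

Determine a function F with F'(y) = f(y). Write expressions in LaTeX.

An antiderivative is F(y) = \frac{\left(e^{2 y} \operatorname{atan}{\left(y \right)} + 6\right) e^{- 2 y}}{2}.

Whatever form F(y) takes, F'(y) = f(y) is non-negotiable.
Check: d/dy[\frac{\left(e^{2 y} \operatorname{atan}{\left(y \right)} + 6\right) e^{- 2 y}}{2}] = \frac{- 12 y^{2} + e^{2 y} - 12}{2 y^{2} e^{2 y} + 2 e^{2 y}} = f(y).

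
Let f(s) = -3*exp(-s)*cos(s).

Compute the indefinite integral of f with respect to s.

F(s) = -3*exp(-s)*sin(s)/2 + 3*exp(-s)*cos(s)/2 + C

Whatever form F(s) takes, F'(s) = f(s) is non-negotiable.
Check: d/ds[-3*exp(-s)*sin(s)/2 + 3*exp(-s)*cos(s)/2] = -3*exp(-s)*cos(s) = f(s).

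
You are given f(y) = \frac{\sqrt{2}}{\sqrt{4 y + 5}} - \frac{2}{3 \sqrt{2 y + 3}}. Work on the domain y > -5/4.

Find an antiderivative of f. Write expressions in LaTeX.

The integrand splits into summands that can be handled one at a time.
Check: d/dy[\frac{\sqrt{2} \left(- 2 \sqrt{2} \sqrt{2 y + 3} + 3 \sqrt{4 y + 5}\right)}{6}] = \frac{3 \sqrt{2} \sqrt{2 y + 3} - 2 \sqrt{4 y + 5}}{3 \sqrt{2 y + 3} \sqrt{4 y + 5}}, which equals f(y).

An antiderivative is F(y) = \frac{\sqrt{2} \left(- 2 \sqrt{2} \sqrt{2 y + 3} + 3 \sqrt{4 y + 5}\right)}{6}.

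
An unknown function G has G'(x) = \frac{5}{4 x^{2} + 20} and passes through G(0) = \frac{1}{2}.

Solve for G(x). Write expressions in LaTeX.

The proposed G(x) is checked by its d/dx: the result must match the given G'(x).
A general antiderivative is \frac{\sqrt{5} \operatorname{atan}{\left(\frac{\sqrt{5} x}{5} \right)}}{4} + C.
The condition gives C = \frac{1}{2} - (0) = \frac{1}{2}.
So G(x) = \frac{\sqrt{5} \operatorname{atan}{\left(\frac{\sqrt{5} x}{5} \right)}}{4} + \frac{1}{2}.
Check: d/dx[\frac{\sqrt{5} \operatorname{atan}{\left(\frac{\sqrt{5} x}{5} \right)}}{4} + \frac{1}{2}] = \frac{5}{4 x^{2} + 20} = G'(x).

G(x) = \frac{\sqrt{5} \operatorname{atan}{\left(\frac{\sqrt{5} x}{5} \right)}}{4} + \frac{1}{2}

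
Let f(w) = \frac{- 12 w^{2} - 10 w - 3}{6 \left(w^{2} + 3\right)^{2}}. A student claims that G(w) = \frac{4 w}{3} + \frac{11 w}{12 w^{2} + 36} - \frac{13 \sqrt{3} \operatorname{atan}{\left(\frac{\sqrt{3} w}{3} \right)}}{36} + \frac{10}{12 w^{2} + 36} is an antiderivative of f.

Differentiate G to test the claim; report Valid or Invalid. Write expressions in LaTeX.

Invalid: d/dw[G] - f = \frac{4}{3}, which is not 0.

d/dw[G] = \frac{8 w^{4} + 36 w^{2} - 10 w + 69}{6 w^{4} + 36 w^{2} + 54}
d/dw[G] - f(w) = \frac{4}{3} != 0.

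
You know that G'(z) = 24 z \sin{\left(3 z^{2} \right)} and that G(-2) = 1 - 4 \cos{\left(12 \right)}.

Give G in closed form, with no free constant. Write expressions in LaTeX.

The substitution u = 3 z^{2} works: G'(z) is exactly (dG/du)*(du/dz) for that inner function.
A general antiderivative is - 4 \cos{\left(3 z^{2} \right)} + C.
The condition gives C = 1 - 4 \cos{\left(12 \right)} - (- 4 \cos{\left(12 \right)}) = 1.
So G(z) = 1 - 4 \cos{\left(3 z^{2} \right)}.
Check: d/dz[1 - 4 \cos{\left(3 z^{2} \right)}] = 24 z \sin{\left(3 z^{2} \right)} = G'(z).

G(z) = 1 - 4 \cos{\left(3 z^{2} \right)}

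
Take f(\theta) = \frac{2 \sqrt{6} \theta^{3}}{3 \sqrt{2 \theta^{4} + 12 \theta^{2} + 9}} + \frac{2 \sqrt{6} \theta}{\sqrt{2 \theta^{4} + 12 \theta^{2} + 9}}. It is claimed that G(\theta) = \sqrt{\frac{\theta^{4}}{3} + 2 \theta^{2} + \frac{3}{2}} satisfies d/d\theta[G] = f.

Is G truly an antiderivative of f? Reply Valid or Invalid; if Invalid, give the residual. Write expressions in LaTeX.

d/d\theta[G] = \frac{2 \sqrt{6} \theta^{3} + 6 \sqrt{6} \theta}{3 \sqrt{2 \theta^{4} + 12 \theta^{2} + 9}}
This equals f(\theta) exactly, so the claim holds.

Valid - differentiating G returns exactly f.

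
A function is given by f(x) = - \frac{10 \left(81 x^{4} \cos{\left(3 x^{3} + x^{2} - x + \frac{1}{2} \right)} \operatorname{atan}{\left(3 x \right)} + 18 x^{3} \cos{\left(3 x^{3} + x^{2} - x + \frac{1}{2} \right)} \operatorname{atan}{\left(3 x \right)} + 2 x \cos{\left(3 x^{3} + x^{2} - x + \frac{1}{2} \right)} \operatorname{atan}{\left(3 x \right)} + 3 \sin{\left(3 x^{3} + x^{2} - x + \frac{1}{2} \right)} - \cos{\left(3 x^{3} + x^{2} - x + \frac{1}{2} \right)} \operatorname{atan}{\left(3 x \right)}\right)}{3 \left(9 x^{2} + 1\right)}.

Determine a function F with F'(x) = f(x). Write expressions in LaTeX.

Recognize the product-rule pattern: f = u'v + uv' with u = - \frac{10 \operatorname{atan}{\left(3 x \right)}}{3}, v = \sin{\left(3 x^{3} + x^{2} - x + \frac{1}{2} \right)}, so integration by parts undoes it.
Check: d/dx[- \frac{10 \sin{\left(3 x^{3} + x^{2} - x + \frac{1}{2} \right)} \operatorname{atan}{\left(3 x \right)}}{3}] = \frac{- 810 x^{4} \cos{\left(3 x^{3} + x^{2} - x + \frac{1}{2} \right)} \operatorname{atan}{\left(3 x \right)} - 180 x^{3} \cos{\left(3 x^{3} + x^{2} - x + \frac{1}{2} \right)} \operatorname{atan}{\left(3 x \right)} - 20 x \cos{\left(3 x^{3} + x^{2} - x + \frac{1}{2} \right)} \operatorname{atan}{\left(3 x \right)} - 30 \sin{\left(3 x^{3} + x^{2} - x + \frac{1}{2} \right)} + 10 \cos{\left(3 x^{3} + x^{2} - x + \frac{1}{2} \right)} \operatorname{atan}{\left(3 x \right)}}{27 x^{2} + 3}, which equals f(x).

An antiderivative is F(x) = - \frac{10 \sin{\left(3 x^{3} + x^{2} - x + \frac{1}{2} \right)} \operatorname{atan}{\left(3 x \right)}}{3}.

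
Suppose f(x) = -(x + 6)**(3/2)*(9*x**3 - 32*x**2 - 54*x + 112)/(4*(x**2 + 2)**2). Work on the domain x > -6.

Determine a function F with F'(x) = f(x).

An antiderivative is F(x) = (-3*x**3*sqrt(x + 6) - 40*x**2*sqrt(x + 6) - 156*x*sqrt(x + 6) - 144*sqrt(x + 6))/(2*x**2 + 4).

Check any antiderivative F(x) by computing F'(x) and comparing it with f(x).
Check: d/dx[(-3*x**3*sqrt(x + 6) - 40*x**2*sqrt(x + 6) - 156*x*sqrt(x + 6) - 144*sqrt(x + 6))/(2*x**2 + 4)] = (-9*x**5 - 76*x**4 + 114*x**3 + 1688*x**2 + 600*x - 4032)/(4*x**4*sqrt(x + 6) + 16*x**2*sqrt(x + 6) + 16*sqrt(x + 6)), which equals f(x).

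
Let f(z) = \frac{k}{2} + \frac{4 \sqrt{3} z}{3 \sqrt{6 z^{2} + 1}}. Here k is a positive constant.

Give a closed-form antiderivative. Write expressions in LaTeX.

Check any antiderivative F(z) by computing F'(z) and comparing it with f(z).
Check: d/dz[\frac{9 k z + 4 \sqrt{3} \sqrt{6 z^{2} + 1}}{18}] = \frac{3 k \sqrt{6 z^{2} + 1} + 8 \sqrt{3} z}{6 \sqrt{6 z^{2} + 1}}, which equals f(z).

An antiderivative is F(z) = \frac{9 k z + 4 \sqrt{3} \sqrt{6 z^{2} + 1}}{18}.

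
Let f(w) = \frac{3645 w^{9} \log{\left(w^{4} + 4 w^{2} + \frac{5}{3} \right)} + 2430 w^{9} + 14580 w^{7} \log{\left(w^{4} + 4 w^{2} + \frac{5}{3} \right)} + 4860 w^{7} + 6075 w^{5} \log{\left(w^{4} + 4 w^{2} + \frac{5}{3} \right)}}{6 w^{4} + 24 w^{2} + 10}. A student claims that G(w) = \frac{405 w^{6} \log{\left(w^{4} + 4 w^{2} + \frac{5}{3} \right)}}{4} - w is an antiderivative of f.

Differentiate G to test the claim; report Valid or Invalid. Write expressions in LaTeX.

d/dw[G] = \frac{3645 w^{9} \log{\left(w^{4} + 4 w^{2} + \frac{5}{3} \right)} + 2430 w^{9} + 14580 w^{7} \log{\left(w^{4} + 4 w^{2} + \frac{5}{3} \right)} + 4860 w^{7} + 6075 w^{5} \log{\left(w^{4} + 4 w^{2} + \frac{5}{3} \right)} - 6 w^{4} - 24 w^{2} - 10}{6 w^{4} + 24 w^{2} + 10}
d/dw[G] - f(w) = -1 != 0.

Invalid: d/dw[G] - f = -1, which is not 0.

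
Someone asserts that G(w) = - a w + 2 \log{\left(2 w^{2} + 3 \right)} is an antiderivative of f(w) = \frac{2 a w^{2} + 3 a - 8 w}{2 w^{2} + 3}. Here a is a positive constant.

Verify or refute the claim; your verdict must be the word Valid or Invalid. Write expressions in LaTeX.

d/dw[G] = \frac{- 2 a w^{2} - 3 a + 8 w}{2 w^{2} + 3}
d/dw[G] - f(w) = \frac{- 4 a w^{2} - 6 a + 16 w}{2 w^{2} + 3} != 0.

Invalid: d/dw[G] - f = \frac{- 4 a w^{2} - 6 a + 16 w}{2 w^{2} + 3}, which is not 0.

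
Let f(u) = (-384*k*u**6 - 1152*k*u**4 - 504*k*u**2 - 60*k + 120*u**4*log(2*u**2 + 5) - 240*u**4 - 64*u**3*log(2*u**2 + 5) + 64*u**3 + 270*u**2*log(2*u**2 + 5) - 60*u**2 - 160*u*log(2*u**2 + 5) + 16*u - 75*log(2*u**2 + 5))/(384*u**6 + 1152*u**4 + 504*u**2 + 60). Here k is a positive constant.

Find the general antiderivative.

F(u) = -k*u - 5*u*log(2*u**2 + 5)/(16*u**2 + 4) + log(2*u**2 + 5)/(12*u**2 + 3) + C

Whatever form F(u) takes, F'(u) = f(u) is non-negotiable.
Check: d/du[-k*u - 5*u*log(2*u**2 + 5)/(16*u**2 + 4) + log(2*u**2 + 5)/(12*u**2 + 3)] = (-384*k*u**6 - 1152*k*u**4 - 504*k*u**2 - 60*k + 120*u**4*log(2*u**2 + 5) - 240*u**4 - 64*u**3*log(2*u**2 + 5) + 64*u**3 + 270*u**2*log(2*u**2 + 5) - 60*u**2 - 160*u*log(2*u**2 + 5) + 16*u - 75*log(2*u**2 + 5))/(384*u**6 + 1152*u**4 + 504*u**2 + 60) = f(u).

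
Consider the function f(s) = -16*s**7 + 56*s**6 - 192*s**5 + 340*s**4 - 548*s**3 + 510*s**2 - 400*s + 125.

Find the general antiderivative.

F(s) = -2*s**8 + 8*s**7 - 32*s**6 + 68*s**5 - 137*s**4 + 170*s**3 - 200*s**2 + 125*s + C

The substitution u = s**2 - s + 5/2 works: f is exactly (dF/du)*(du/ds) for that inner function.
Check: d/ds[-2*s**8 + 8*s**7 - 32*s**6 + 68*s**5 - 137*s**4 + 170*s**3 - 200*s**2 + 125*s] = -16*s**7 + 56*s**6 - 192*s**5 + 340*s**4 - 548*s**3 + 510*s**2 - 400*s + 125 = f(s).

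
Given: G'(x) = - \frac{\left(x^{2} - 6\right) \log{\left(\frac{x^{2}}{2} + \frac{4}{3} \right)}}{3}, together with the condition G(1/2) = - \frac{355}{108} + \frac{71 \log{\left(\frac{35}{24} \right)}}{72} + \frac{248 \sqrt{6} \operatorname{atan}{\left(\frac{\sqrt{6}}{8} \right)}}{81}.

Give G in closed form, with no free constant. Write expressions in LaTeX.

G(x) = - \frac{x^{3} \log{\left(\frac{x^{2}}{2} + \frac{4}{3} \right)}}{9} + \frac{2 x^{3}}{27} + 2 x \log{\left(\frac{x^{2}}{2} + \frac{4}{3} \right)} - \frac{124 x}{27} + \frac{248 \sqrt{6} \operatorname{atan}{\left(\frac{\sqrt{6} x}{4} \right)}}{81} - 1

For G(x) to be correct, d/dx[G] must agree with the stated G'(x) identically.
A general antiderivative is \frac{2 x^{3}}{27} - \frac{124 x}{27} + \left(- \frac{x^{3}}{9} + 2 x\right) \log{\left(\frac{x^{2}}{2} + \frac{4}{3} \right)} + \frac{248 \sqrt{6} \operatorname{atan}{\left(\frac{\sqrt{6} x}{4} \right)}}{81} + C.
The condition gives C = - \frac{355}{108} + \frac{71 \log{\left(\frac{35}{24} \right)}}{72} + \frac{248 \sqrt{6} \operatorname{atan}{\left(\frac{\sqrt{6}}{8} \right)}}{81} - (- \frac{247}{108} + \frac{71 \log{\left(\frac{35}{24} \right)}}{72} + \frac{248 \sqrt{6} \operatorname{atan}{\left(\frac{\sqrt{6}}{8} \right)}}{81}) = -1.
So G(x) = - \frac{x^{3} \log{\left(\frac{x^{2}}{2} + \frac{4}{3} \right)}}{9} + \frac{2 x^{3}}{27} + 2 x \log{\left(\frac{x^{2}}{2} + \frac{4}{3} \right)} - \frac{124 x}{27} + \frac{248 \sqrt{6} \operatorname{atan}{\left(\frac{\sqrt{6} x}{4} \right)}}{81} - 1.
Check: d/dx[- \frac{x^{3} \log{\left(\frac{x^{2}}{2} + \frac{4}{3} \right)}}{9} + \frac{2 x^{3}}{27} + 2 x \log{\left(\frac{x^{2}}{2} + \frac{4}{3} \right)} - \frac{124 x}{27} + \frac{248 \sqrt{6} \operatorname{atan}{\left(\frac{\sqrt{6} x}{4} \right)}}{81} - 1] = - \frac{x^{2} \log{\left(3 x^{2} + 8 \right)}}{3} + \frac{x^{2} \log{\left(6 \right)}}{3} + 2 \log{\left(3 x^{2} + 8 \right)} - 2 \log{\left(6 \right)}, which equals G'(x).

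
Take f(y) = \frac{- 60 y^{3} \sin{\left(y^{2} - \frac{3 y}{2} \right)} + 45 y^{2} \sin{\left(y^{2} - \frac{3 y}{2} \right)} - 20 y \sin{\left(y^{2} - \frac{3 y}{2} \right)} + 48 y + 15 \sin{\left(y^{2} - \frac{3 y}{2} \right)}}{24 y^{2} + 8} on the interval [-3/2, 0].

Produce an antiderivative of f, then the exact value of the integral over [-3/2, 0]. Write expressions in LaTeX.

Whatever form F(y) takes, F'(y) = f(y) is non-negotiable.
F(y) = \frac{4 \log{\left(2 y^{2} + \frac{2}{3} \right)} + 5 \cos{\left(y^{2} - \frac{3 y}{2} \right)}}{4} is an antiderivative of f.
Check: d/dy[\frac{4 \log{\left(2 y^{2} + \frac{2}{3} \right)} + 5 \cos{\left(y^{2} - \frac{3 y}{2} \right)}}{4}] = \frac{- 60 y^{3} \sin{\left(y^{2} - \frac{3 y}{2} \right)} + 45 y^{2} \sin{\left(y^{2} - \frac{3 y}{2} \right)} - 20 y \sin{\left(y^{2} - \frac{3 y}{2} \right)} + 48 y + 15 \sin{\left(y^{2} - \frac{3 y}{2} \right)}}{24 y^{2} + 8} = f(y).
F(0) = \log{\left(\frac{2}{3} \right)} + \frac{5}{4}; F(-3/2) = \frac{5 \cos{\left(\frac{9}{2} \right)}}{4} + \log{\left(\frac{31}{6} \right)}.
Integral = F(0) - F(-3/2) = - \log{\left(\frac{31}{6} \right)} + \log{\left(\frac{2}{3} \right)} - \frac{5 \cos{\left(\frac{9}{2} \right)}}{4} + \frac{5}{4}.

Antiderivative: F(y) = \frac{4 \log{\left(2 y^{2} + \frac{2}{3} \right)} + 5 \cos{\left(y^{2} - \frac{3 y}{2} \right)}}{4}; value = - \log{\left(\frac{31}{6} \right)} + \log{\left(\frac{2}{3} \right)} - \frac{5 \cos{\left(\frac{9}{2} \right)}}{4} + \frac{5}{4}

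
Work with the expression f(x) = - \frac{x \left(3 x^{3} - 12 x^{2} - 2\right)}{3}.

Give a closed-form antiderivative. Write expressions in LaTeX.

Check any antiderivative F(x) by computing F'(x) and comparing it with f(x).
Check: d/dx[- \frac{x^{2} \left(3 x^{3} - 15 x^{2} - 5\right)}{15}] = - x^{4} + 4 x^{3} + \frac{2 x}{3}, which equals f(x).

An antiderivative is F(x) = - \frac{x^{2} \left(3 x^{3} - 15 x^{2} - 5\right)}{15}.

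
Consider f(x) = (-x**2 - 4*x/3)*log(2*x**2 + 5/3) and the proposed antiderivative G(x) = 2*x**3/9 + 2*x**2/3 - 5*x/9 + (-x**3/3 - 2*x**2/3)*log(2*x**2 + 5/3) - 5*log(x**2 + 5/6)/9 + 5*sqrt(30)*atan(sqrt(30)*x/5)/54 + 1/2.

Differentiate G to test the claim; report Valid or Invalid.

Valid - the claim checks out under differentiation.

d/dx[G] = -x**2*log(2*x**2 + 5/3) - 4*x*log(2*x**2 + 5/3)/3
This equals f(x) exactly, so the claim holds.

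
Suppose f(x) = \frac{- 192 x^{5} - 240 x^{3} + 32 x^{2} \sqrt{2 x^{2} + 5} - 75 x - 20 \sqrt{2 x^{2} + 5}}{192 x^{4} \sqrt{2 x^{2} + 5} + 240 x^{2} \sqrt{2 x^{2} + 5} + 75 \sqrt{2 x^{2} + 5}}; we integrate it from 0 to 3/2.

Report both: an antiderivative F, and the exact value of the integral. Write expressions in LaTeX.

Antiderivative: F(x) = \frac{- 8 x - 3 \sqrt{2 x^{2} + 5} \left(8 x^{2} + 5\right)}{6 \left(8 x^{2} + 5\right)}; value = - \frac{\sqrt{38}}{4} - \frac{2}{23} + \frac{\sqrt{5}}{2}

Whatever form F(x) takes, F'(x) = f(x) is non-negotiable.
F(x) = \frac{- 8 x - 3 \sqrt{2 x^{2} + 5} \left(8 x^{2} + 5\right)}{6 \left(8 x^{2} + 5\right)} is an antiderivative of f.
Check: d/dx[\frac{- 8 x - 3 \sqrt{2 x^{2} + 5} \left(8 x^{2} + 5\right)}{6 \left(8 x^{2} + 5\right)}] = \frac{- 192 x^{5} - 240 x^{3} + 32 x^{2} \sqrt{2 x^{2} + 5} - 75 x - 20 \sqrt{2 x^{2} + 5}}{192 x^{4} \sqrt{2 x^{2} + 5} + 240 x^{2} \sqrt{2 x^{2} + 5} + 75 \sqrt{2 x^{2} + 5}} = f(x).
F(3/2) = - \frac{\sqrt{38}}{4} - \frac{2}{23}; F(0) = - \frac{\sqrt{5}}{2}.
Integral = F(3/2) - F(0) = - \frac{\sqrt{38}}{4} - \frac{2}{23} + \frac{\sqrt{5}}{2}.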